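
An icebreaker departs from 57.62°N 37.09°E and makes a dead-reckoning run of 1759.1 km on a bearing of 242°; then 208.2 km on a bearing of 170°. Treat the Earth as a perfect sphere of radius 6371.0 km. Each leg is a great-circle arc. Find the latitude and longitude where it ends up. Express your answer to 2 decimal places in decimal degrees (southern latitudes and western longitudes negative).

latitude 46.23°, longitude 16.45°

Apply the spherical direct solution leg by leg, carrying full precision between legs.
Leg 1: from (57.62°, 37.09°), δ = 1759.1/6371 = 0.276111 rad, θ = 242° → φ = 48.07°, λ = 15.98°.
Leg 2: from (48.07°, 15.98°), δ = 208.2/6371 = 0.032679 rad, θ = 170° → φ = 46.23°, λ = 16.45°.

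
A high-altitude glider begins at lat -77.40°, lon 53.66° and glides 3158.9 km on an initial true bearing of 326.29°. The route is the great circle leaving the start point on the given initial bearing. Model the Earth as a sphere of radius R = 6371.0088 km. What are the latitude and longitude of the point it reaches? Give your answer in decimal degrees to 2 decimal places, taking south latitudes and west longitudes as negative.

latitude -50.54°, longitude 29.11°

Central angle δ = d/R = 0.495824 rad.
With φ₁ = -77.40° = -1.350885 rad and θ = 326.29° = 5.694835 rad:
sin φ₂ = sin φ₁ cos δ + cos φ₁ sin δ cos θ = (-0.975917)(0.879577) + (0.218143)(0.475757)(0.831857) = -0.772061
φ₂ = asin(-0.772061) = -0.882078 rad = -50.54°.
Δλ = atan2( sin θ sin δ cos φ₁ , cos δ − sin φ₁ sin φ₂ ) = atan2(-0.057599, 0.126110) = -0.428440 rad = -24.55°.
λ₂ = λ₁ + Δλ = 29.11°.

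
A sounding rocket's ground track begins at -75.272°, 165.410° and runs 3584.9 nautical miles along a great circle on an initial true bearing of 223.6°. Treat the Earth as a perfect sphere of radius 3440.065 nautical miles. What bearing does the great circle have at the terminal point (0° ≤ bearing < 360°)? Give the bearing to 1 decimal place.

final bearing 346.7°

Central angle δ = d/R = 1.042102 rad.
With φ₁ = -75.272° = -1.313744 rad and θ = 223.6° = 3.902556 rad:
Applying the spherical law of cosines for sides, sin φ₂ = sin φ₁ cos δ + cos φ₁ sin δ cos θ = -0.646803, so φ₂ = -40.301°.
Δλ = atan2( sin θ sin δ cos φ₁ , cos δ − sin φ₁ sin φ₂ ) = atan2(-0.151385, -0.121145) = -2.245688 rad = -128.668°.
Hence λ₂ = 165.410° + -128.668° = 36.742°.
The forward bearing on arrival equals the back-azimuth from the destination plus 180°.
Back-azimuth from P₂ (-40.3°, 36.7°) to P₁ (-75.3°, 165.4°), with Δλ' = λ₁ − λ₂ = 128.7°: atan2( sin Δλ' cos φ₁ , cos φ₂ sin φ₁ − sin φ₂ cos φ₁ cos Δλ' ) = 166.7°.
Final bearing = (166.7° + 180°) mod 360° = 346.7°.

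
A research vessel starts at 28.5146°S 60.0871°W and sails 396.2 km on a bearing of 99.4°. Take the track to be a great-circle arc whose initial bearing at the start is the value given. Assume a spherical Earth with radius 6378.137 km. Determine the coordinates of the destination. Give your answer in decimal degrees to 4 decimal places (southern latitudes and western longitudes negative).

latitude -29.0368°, longitude -56.0703°

The arc subtends δ = 396.2/6378.137 = 0.062118 rad at the centre.
Start latitude φ₁ = -0.497674 rad; initial bearing θ = 1.734857 rad.
sin φ₂ = sin φ₁ cos δ + cos φ₁ sin δ cos θ = (-0.477383)(0.998071) + (0.878695)(0.062079)(-0.163326) = -0.485371
φ₂ = asin(-0.485371) = -0.506788 rad = -29.0368°.
Δλ = atan2( sin θ sin δ cos φ₁ , cos δ − sin φ₁ sin φ₂ ) = atan2(0.053816, 0.766364) = 0.070107 rad = 4.0168°.
λ₂ = λ₁ + Δλ = -56.0703°.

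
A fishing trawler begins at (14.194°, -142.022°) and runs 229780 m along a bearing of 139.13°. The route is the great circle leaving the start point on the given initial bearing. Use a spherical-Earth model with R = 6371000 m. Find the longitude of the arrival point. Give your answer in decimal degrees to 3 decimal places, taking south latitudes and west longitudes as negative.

Angular distance δ = d/R = 229780 / 6371000 = 0.036067 rad.
Converting: φ₁ = 0.247732 rad, θ = 2.428277 rad.
sin φ₂ = sin φ₁ cos δ + cos φ₁ sin δ cos θ = (0.245206)(0.999350) + (0.969471)(0.036059)(-0.756196) = 0.218611
φ₂ = asin(0.218611) = 0.220391 rad = 12.627°.
For the longitude increment, Δλ = atan2( sin θ sin δ cos φ₁, cos δ − sin φ₁ sin φ₂ ) = atan2(0.022875, 0.945745) = 1.386°.
λ₂ = λ₁ + Δλ = -140.636°.

longitude -140.636°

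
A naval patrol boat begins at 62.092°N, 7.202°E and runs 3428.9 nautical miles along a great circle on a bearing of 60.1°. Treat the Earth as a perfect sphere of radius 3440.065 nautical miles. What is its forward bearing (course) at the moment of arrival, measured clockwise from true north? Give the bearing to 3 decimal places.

Central angle δ = d/R = 0.996754 rad.
With φ₁ = 62.092° = 1.083710 rad and θ = 60.1° = 1.048943 rad:
sin φ₂ = sin φ₁ cos δ + cos φ₁ sin δ cos θ = (0.883700)(0.543031) + (0.468053)(0.839713)(0.498488) = 0.675797
φ₂ = asin(0.675797) = 0.742045 rad = 42.516°.
For the longitude increment, Δλ = atan2( sin θ sin δ cos φ₁, cos δ − sin φ₁ sin φ₂ ) = atan2(0.340717, -0.054172) = 99.034°.
λ₂ = λ₁ + Δλ = 106.236°.
The forward bearing on arrival equals the back-azimuth from the destination plus 180°.
Back-azimuth from P₂ (42.516°, 106.236°) to P₁ (62.092°, 7.202°), with Δλ' = λ₁ − λ₂ = -99.034°: atan2( sin Δλ' cos φ₁ , cos φ₂ sin φ₁ − sin φ₂ cos φ₁ cos Δλ' ) = 326.600°.
Final bearing = (326.600° + 180°) mod 360° = 146.600°.

final bearing 146.600°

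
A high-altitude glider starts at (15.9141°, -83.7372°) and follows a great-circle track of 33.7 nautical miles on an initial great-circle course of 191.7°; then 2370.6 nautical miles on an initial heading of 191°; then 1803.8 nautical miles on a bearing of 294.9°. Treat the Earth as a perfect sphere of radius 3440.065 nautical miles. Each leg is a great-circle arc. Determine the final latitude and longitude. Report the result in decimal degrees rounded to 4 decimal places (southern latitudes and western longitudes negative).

Apply the spherical direct solution leg by leg, carrying full precision between legs.
Leg 1: from (15.9141°, -83.7372°), δ = 33.7/3440.065 = 0.009796 rad, θ = 191.7° → φ = 15.3644°, λ = -83.8552°.
Leg 2: from (15.3644°, -83.8552°), δ = 2370.6/3440.065 = 0.689115 rad, θ = 191° → φ = -23.4137°, λ = -91.4527°.
Leg 3: from (-23.4137°, -91.4527°), δ = 1803.8/3440.065 = 0.524351 rad, θ = 294.9° → φ = -8.6585°, λ = -118.7978°.

latitude -8.6585°, longitude -118.7978°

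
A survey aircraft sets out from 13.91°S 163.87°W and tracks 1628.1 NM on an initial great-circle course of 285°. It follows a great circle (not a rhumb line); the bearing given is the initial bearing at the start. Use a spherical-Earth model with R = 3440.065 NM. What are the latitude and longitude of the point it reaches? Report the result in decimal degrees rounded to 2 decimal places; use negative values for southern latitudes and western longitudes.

latitude -5.71°, longitude 169.87°

Angular distance δ = d/R = 1628.1 / 3440.065 = 0.473276 rad.
Start latitude φ₁ = -0.242775 rad; initial bearing θ = 4.974188 rad.
Destination latitude: φ₂ = arcsin( sin φ₁ cos δ + cos φ₁ sin δ cos θ ) = arcsin(-0.099462) = -5.71°.
Then Δλ = atan2(-0.427362, 0.866170) = -0.458348 rad, from sin θ sin δ cos φ₁ over cos δ − sin φ₁ sin φ₂.
λ₂ = -163.87° + -26.26° = -190.13°, normalized to (−180°, 180°] → 169.87°.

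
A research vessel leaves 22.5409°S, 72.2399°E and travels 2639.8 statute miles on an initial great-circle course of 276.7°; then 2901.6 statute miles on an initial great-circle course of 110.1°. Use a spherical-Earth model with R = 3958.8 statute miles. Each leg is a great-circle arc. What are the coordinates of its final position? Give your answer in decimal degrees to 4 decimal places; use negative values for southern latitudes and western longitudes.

Apply the spherical direct solution leg by leg, carrying full precision between legs.
Leg 1: from (-22.5409°, 72.2399°), δ = 2639.8/3958.8 = 0.666818 rad, θ = 276.7° → φ = -13.5669°, λ = 33.0497°.
Leg 2: from (-13.5669°, 33.0497°), δ = 2901.6/3958.8 = 0.732949 rad, θ = 110.1° → φ = -23.4442°, λ = 76.2735°.

latitude -23.4442°, longitude 76.2735°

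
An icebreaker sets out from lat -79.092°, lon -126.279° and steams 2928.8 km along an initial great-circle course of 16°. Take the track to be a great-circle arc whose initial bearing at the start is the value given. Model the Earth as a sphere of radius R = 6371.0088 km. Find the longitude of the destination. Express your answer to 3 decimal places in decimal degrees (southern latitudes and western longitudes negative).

longitude -114.537°

δ = 2928.8/6371.0088 = 0.459707 rad (26.3393°).
Converting: φ₁ = -1.380416 rad, θ = 0.279253 rad.
sin φ₂ = sin φ₁ cos δ + cos φ₁ sin δ cos θ = (-0.981932)(0.896182) + (0.189233)(0.443686)(0.961262) = -0.799283
φ₂ = asin(-0.799283) = -0.926101 rad = -53.062°.
For the longitude increment, Δλ = atan2( sin θ sin δ cos φ₁, cos δ − sin φ₁ sin φ₂ ) = atan2(0.023142, 0.111341) = 11.742°.
Hence λ₂ = -126.279° + 11.742° = -114.537°.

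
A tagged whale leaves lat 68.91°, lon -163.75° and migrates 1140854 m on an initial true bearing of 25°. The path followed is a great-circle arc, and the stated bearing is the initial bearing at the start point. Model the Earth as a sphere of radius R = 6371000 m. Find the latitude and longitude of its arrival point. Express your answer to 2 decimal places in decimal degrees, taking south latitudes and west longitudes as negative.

latitude 77.47°, longitude -143.45°

δ = 1140854/6371000 = 0.179070 rad (10.2599°).
Start latitude φ₁ = 1.202706 rad; initial bearing θ = 0.436332 rad.
Applying the spherical law of cosines for sides, sin φ₂ = sin φ₁ cos δ + cos φ₁ sin δ cos θ = 0.976184, so φ₂ = 77.47°.
Δλ = atan2( sin θ sin δ cos φ₁ , cos δ − sin φ₁ sin φ₂ ) = atan2(0.027086, 0.073214) = 0.354344 rad = 20.30°.
Hence λ₂ = -163.75° + 20.30° = -143.45°.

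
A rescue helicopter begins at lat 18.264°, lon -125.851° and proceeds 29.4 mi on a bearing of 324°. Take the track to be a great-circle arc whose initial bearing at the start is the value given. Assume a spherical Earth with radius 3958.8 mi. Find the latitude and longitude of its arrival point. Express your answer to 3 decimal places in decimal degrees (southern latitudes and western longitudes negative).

latitude 18.608°, longitude -126.115°

The arc subtends δ = 29.4/3958.8 = 0.007426 rad at the centre.
Start latitude φ₁ = 0.318767 rad; initial bearing θ = 5.654867 rad.
Destination latitude: φ₂ = arcsin( sin φ₁ cos δ + cos φ₁ sin δ cos θ ) = arcsin(0.319093) = 18.608°.
Then Δλ = atan2(-0.004145, 0.899970) = -0.004606 rad, from sin θ sin δ cos φ₁ over cos δ − sin φ₁ sin φ₂.
λ₂ = λ₁ + Δλ = -126.115°.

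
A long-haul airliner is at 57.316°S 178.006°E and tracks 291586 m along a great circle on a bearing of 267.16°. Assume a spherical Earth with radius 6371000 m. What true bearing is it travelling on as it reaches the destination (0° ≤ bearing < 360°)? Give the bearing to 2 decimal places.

final bearing 271.25°

δ = 291586/6371000 = 0.045768 rad (2.6223°).
Converting: φ₁ = -1.000353 rad, θ = 4.662822 rad.
sin φ₂ = sin φ₁ cos δ + cos φ₁ sin δ cos θ = (-0.841662)(0.998953) + (0.540005)(0.045752)(-0.049547) = -0.842004
φ₂ = asin(-0.842004) = -1.000988 rad = -57.352°.
Then Δλ = atan2(-0.024676, 0.290270) = -0.084806 rad, from sin θ sin δ cos φ₁ over cos δ − sin φ₁ sin φ₂.
λ₂ = 178.006° + -4.859° = 173.147°.
The forward bearing on arrival equals the back-azimuth from the destination plus 180°.
Back-azimuth from P₂ (-57.35°, 173.15°) to P₁ (-57.32°, 178.01°), with Δλ' = λ₁ − λ₂ = 4.86°: atan2( sin Δλ' cos φ₁ , cos φ₂ sin φ₁ − sin φ₂ cos φ₁ cos Δλ' ) = 91.25°.
Final bearing = (91.25° + 180°) mod 360° = 271.25°.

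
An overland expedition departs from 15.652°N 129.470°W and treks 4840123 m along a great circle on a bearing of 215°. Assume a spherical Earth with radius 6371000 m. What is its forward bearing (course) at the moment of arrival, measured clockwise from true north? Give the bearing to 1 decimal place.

The arc subtends δ = 4840123/6371000 = 0.759712 rad at the centre.
Converting: φ₁ = 0.273179 rad, θ = 3.752458 rad.
sin φ₂ = sin φ₁ cos δ + cos φ₁ sin δ cos θ = (0.269794)(0.725035) + (0.962918)(0.688712)(-0.819152) = -0.347630
φ₂ = asin(-0.347630) = -0.355042 rad = -20.342°.
Δλ = atan2( sin θ sin δ cos φ₁ , cos δ − sin φ₁ sin φ₂ ) = atan2(-0.380381, 0.818823) = -0.434884 rad = -24.917°.
λ₂ = λ₁ + Δλ = -154.387°.
The forward bearing on arrival equals the back-azimuth from the destination plus 180°.
Back-azimuth from P₂ (-20.3°, -154.4°) to P₁ (15.7°, -129.5°), with Δλ' = λ₁ − λ₂ = 24.9°: atan2( sin Δλ' cos φ₁ , cos φ₂ sin φ₁ − sin φ₂ cos φ₁ cos Δλ' ) = 36.1°.
Final bearing = (36.1° + 180°) mod 360° = 216.1°.

final bearing 216.1°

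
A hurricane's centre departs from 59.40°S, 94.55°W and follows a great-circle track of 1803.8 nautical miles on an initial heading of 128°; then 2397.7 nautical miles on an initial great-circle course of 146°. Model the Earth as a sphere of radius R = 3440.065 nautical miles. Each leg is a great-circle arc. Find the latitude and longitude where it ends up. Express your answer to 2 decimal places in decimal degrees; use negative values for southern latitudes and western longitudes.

Apply the spherical direct solution leg by leg, carrying full precision between legs.
Leg 1: from (-59.40°, -94.55°), δ = 1803.8/3440.065 = 0.524351 rad, θ = 128° → φ = -64.42°, λ = -28.51°.
Leg 2: from (-64.42°, -28.51°), δ = 2397.7/3440.065 = 0.696993 rad, θ = 146° → φ = -67.13°, λ = 84.03°.

latitude -67.13°, longitude 84.03°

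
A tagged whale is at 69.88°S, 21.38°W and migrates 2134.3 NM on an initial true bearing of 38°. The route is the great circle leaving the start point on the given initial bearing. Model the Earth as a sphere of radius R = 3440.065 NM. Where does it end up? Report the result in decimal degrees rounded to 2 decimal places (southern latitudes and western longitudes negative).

δ = 2134.3/3440.065 = 0.620424 rad (35.5477°).
With φ₁ = -69.88° = -1.219636 rad and θ = 38° = 0.663225 rad:
Destination latitude: φ₂ = arcsin( sin φ₁ cos δ + cos φ₁ sin δ cos θ ) = arcsin(-0.606387) = -37.33°.
Δλ = atan2( sin θ sin δ cos φ₁ , cos δ − sin φ₁ sin φ₂ ) = atan2(0.123125, 0.244250) = 0.466916 rad = 26.75°.
λ₂ = -21.38° + 26.75° = 5.37°.

latitude -37.33°, longitude 5.37°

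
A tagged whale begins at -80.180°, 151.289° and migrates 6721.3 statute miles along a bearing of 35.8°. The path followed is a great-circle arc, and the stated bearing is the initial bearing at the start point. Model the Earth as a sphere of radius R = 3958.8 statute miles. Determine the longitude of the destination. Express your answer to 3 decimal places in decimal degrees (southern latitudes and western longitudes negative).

δ = 6721.3/3958.8 = 1.697812 rad (97.2775°).
With φ₁ = -80.180° = -1.399405 rad and θ = 35.8° = 0.624828 rad:
Destination latitude: φ₂ = arcsin( sin φ₁ cos δ + cos φ₁ sin δ cos θ ) = arcsin(0.262034) = 15.191°.
For the longitude increment, Δλ = atan2( sin θ sin δ cos φ₁, cos δ − sin φ₁ sin φ₂ ) = atan2(0.098963, 0.131520) = 36.960°.
λ₂ = 151.289° + 36.960° = 188.249°, normalized to (−180°, 180°] → -171.751°.

longitude -171.751°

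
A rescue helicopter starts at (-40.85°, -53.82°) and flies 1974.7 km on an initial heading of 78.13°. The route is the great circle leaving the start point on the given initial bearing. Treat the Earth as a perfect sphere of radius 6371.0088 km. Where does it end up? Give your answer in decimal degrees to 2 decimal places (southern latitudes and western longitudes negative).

latitude -35.13°, longitude -32.41°

Angular distance δ = d/R = 1974.7 / 6371.0088 = 0.309951 rad.
Converting: φ₁ = -0.712967 rad, θ = 1.363626 rad.
sin φ₂ = sin φ₁ cos δ + cos φ₁ sin δ cos θ = (-0.654081)(0.952349) + (0.756425)(0.305012)(0.205692) = -0.575456
φ₂ = asin(-0.575456) = -0.613162 rad = -35.13°.
Δλ = atan2( sin θ sin δ cos φ₁ , cos δ − sin φ₁ sin φ₂ ) = atan2(0.225785, 0.575954) = 0.373608 rad = 21.41°.
λ₂ = -53.82° + 21.41° = -32.41°.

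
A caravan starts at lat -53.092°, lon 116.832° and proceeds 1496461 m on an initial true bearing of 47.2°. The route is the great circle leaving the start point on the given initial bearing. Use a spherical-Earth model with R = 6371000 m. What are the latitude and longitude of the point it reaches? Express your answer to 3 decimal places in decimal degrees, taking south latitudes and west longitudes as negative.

latitude -43.054°, longitude 130.347°

The arc subtends δ = 1496461/6371000 = 0.234886 rad at the centre.
Start latitude φ₁ = -0.926630 rad; initial bearing θ = 0.823795 rad.
sin φ₂ = sin φ₁ cos δ + cos φ₁ sin δ cos θ = (-0.799601)(0.972541) + (0.600532)(0.232732)(0.679441) = -0.682683
φ₂ = asin(-0.682683) = -0.751429 rad = -43.054°.
For the longitude increment, Δλ = atan2( sin θ sin δ cos φ₁, cos δ − sin φ₁ sin φ₂ ) = atan2(0.102548, 0.426667) = 13.515°.
λ₂ = λ₁ + Δλ = 130.347°.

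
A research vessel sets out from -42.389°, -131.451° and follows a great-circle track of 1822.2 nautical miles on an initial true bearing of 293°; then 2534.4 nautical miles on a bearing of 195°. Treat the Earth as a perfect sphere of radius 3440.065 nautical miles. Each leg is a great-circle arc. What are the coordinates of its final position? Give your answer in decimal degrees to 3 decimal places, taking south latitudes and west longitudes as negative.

Apply the spherical direct solution leg by leg, carrying full precision between legs.
Leg 1: from (-42.389°, -131.451°), δ = 1822.2/3440.065 = 0.529699 rad, θ = 293° → φ = -25.846°, λ = -162.569°.
Leg 2: from (-25.846°, -162.569°), δ = 2534.4/3440.065 = 0.736730 rad, θ = 195° → φ = -65.088°, λ = 173.048°.

latitude -65.088°, longitude 173.048°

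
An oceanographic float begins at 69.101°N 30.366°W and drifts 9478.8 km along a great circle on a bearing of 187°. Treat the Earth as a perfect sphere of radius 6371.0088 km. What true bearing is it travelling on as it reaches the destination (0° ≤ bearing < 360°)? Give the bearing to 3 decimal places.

Central angle δ = d/R = 1.487802 rad.
Converting: φ₁ = 1.206040 rad, θ = 3.263766 rad.
Applying the spherical law of cosines for sides, sin φ₂ = sin φ₁ cos δ + cos φ₁ sin δ cos θ = -0.275399, so φ₂ = -15.986°.
Δλ = atan2( sin θ sin δ cos φ₁ , cos δ − sin φ₁ sin φ₂ ) = atan2(-0.043324, 0.340180) = -0.126674 rad = -7.258°.
Hence λ₂ = -30.366° + -7.258° = -37.624°.
The forward bearing on arrival equals the back-azimuth from the destination plus 180°.
Back-azimuth from P₂ (-15.986°, -37.624°) to P₁ (69.101°, -30.366°), with Δλ' = λ₁ − λ₂ = 7.258°: atan2( sin Δλ' cos φ₁ , cos φ₂ sin φ₁ − sin φ₂ cos φ₁ cos Δλ' ) = 2.592°.
Final bearing = (2.592° + 180°) mod 360° = 182.592°.

final bearing 182.592°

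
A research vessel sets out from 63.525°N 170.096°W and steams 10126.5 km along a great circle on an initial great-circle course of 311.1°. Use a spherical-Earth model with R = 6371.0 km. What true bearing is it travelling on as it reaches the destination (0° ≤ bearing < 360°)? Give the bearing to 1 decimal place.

final bearing 200.5°

Angular distance δ = d/R = 10126.5 / 6371 = 1.589468 rad.
Start latitude φ₁ = 1.108720 rad; initial bearing θ = 5.429719 rad.
Applying the spherical law of cosines for sides, sin φ₂ = sin φ₁ cos δ + cos φ₁ sin δ cos θ = 0.276299, so φ₂ = 16.039°.
Δλ = atan2( sin θ sin δ cos φ₁ , cos δ − sin φ₁ sin φ₂ ) = atan2(-0.335885, -0.265994) = -2.240590 rad = -128.376°.
λ₂ = -170.096° + -128.376° = -298.472°, normalized to (−180°, 180°] → 61.528°.
The forward bearing on arrival equals the back-azimuth from the destination plus 180°.
Back-azimuth from P₂ (16.0°, 61.5°) to P₁ (63.5°, -170.1°), with Δλ' = λ₁ − λ₂ = -231.6°: atan2( sin Δλ' cos φ₁ , cos φ₂ sin φ₁ − sin φ₂ cos φ₁ cos Δλ' ) = 20.5°.
Final bearing = (20.5° + 180°) mod 360° = 200.5°.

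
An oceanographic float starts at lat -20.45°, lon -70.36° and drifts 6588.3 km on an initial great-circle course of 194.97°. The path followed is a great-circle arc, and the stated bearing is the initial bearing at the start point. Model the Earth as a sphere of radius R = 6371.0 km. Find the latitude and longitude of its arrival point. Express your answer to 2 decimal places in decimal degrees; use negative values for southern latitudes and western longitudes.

δ = 6588.3/6371 = 1.034108 rad (59.2500°).
With φ₁ = -20.45° = -0.356920 rad and θ = 194.97° = 3.402868 rad:
sin φ₂ = sin φ₁ cos δ + cos φ₁ sin δ cos θ = (-0.349390)(0.511293) + (0.936977)(0.859406)(-0.966061) = -0.956556
φ₂ = asin(-0.956556) = -1.274951 rad = -73.05°.
For the longitude increment, Δλ = atan2( sin θ sin δ cos φ₁, cos δ − sin φ₁ sin φ₂ ) = atan2(-0.208005, 0.177082) = -49.59°.
λ₂ = λ₁ + Δλ = -119.95°.

latitude -73.05°, longitude -119.95°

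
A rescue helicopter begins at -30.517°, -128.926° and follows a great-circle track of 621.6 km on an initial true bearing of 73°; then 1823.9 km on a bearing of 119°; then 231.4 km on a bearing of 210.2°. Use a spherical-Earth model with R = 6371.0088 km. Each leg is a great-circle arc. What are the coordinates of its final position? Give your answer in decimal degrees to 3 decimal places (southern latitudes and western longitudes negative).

latitude -37.334°, longitude -106.473°

Apply the spherical direct solution leg by leg, carrying full precision between legs.
Leg 1: from (-30.517°, -128.926°), δ = 621.6/6371.0088 = 0.097567 rad, θ = 73° → φ = -28.741°, λ = -122.827°.
Leg 2: from (-28.741°, -122.827°), δ = 1823.9/6371.0088 = 0.286281 rad, θ = 119° → φ = -35.543°, λ = -105.157°.
Leg 3: from (-35.543°, -105.157°), δ = 231.4/6371.0088 = 0.036321 rad, θ = 210.2° → φ = -37.334°, λ = -106.473°.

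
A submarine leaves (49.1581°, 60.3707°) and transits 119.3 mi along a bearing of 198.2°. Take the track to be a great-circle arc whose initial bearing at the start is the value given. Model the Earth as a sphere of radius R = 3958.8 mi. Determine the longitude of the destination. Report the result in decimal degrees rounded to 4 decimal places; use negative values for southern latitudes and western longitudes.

longitude 59.5723°

The arc subtends δ = 119.3/3958.8 = 0.030135 rad at the centre.
With φ₁ = 49.1581° = 0.857971 rad and θ = 198.2° = 3.459243 rad:
Applying the spherical law of cosines for sides, sin φ₂ = sin φ₁ cos δ + cos φ₁ sin δ cos θ = 0.737455, so φ₂ = 47.5150°.
For the longitude increment, Δλ = atan2( sin θ sin δ cos φ₁, cos δ − sin φ₁ sin φ₂ ) = atan2(-0.006154, 0.441649) = -0.7984°.
λ₂ = 60.3707° + -0.7984° = 59.5723°.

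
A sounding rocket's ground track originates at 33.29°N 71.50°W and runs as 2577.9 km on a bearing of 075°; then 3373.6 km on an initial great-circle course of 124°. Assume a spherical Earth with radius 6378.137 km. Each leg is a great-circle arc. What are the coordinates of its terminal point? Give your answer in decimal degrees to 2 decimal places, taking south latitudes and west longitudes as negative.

Apply the spherical direct solution leg by leg, carrying full precision between legs.
Leg 1: from (33.29°, -71.50°), δ = 2577.9/6378.137 = 0.404178 rad, θ = 75° → φ = 36.14°, λ = -43.44°.
Leg 2: from (36.14°, -43.44°), δ = 3373.6/6378.137 = 0.528932 rad, θ = 124° → φ = 16.34°, λ = -17.60°.

latitude 16.34°, longitude -17.60°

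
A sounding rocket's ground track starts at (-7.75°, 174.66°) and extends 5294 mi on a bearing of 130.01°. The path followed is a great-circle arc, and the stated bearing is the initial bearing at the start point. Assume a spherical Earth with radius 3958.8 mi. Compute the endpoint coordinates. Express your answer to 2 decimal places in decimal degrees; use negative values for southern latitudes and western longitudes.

latitude -40.61°, longitude -106.35°

Central angle δ = d/R = 1.337274 rad.
Converting: φ₁ = -0.135263 rad, θ = 2.269103 rad.
Destination latitude: φ₂ = arcsin( sin φ₁ cos δ + cos φ₁ sin δ cos θ ) = arcsin(-0.650963) = -40.61°.
Δλ = atan2( sin θ sin δ cos φ₁ , cos δ − sin φ₁ sin φ₂ ) = atan2(0.738337, 0.143623) = 1.378673 rad = 78.99°.
λ₂ = 174.66° + 78.99° = 253.65°, normalized to (−180°, 180°] → -106.35°.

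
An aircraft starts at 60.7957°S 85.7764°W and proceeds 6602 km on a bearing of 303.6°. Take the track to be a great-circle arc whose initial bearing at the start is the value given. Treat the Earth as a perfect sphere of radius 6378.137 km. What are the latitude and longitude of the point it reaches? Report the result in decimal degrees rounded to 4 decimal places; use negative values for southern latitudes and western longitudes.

latitude -12.3198°, longitude -132.9252°

δ = 6602/6378.137 = 1.035098 rad (59.3068°).
With φ₁ = -60.7957° = -1.061085 rad and θ = 303.6° = 5.298820 rad:
Destination latitude: φ₂ = arcsin( sin φ₁ cos δ + cos φ₁ sin δ cos θ ) = arcsin(-0.213369) = -12.3198°.
Then Δλ = atan2(-0.349471, 0.324195) = -0.822901 rad, from sin θ sin δ cos φ₁ over cos δ − sin φ₁ sin φ₂.
Hence λ₂ = -85.7764° + -47.1488° = -132.9252°.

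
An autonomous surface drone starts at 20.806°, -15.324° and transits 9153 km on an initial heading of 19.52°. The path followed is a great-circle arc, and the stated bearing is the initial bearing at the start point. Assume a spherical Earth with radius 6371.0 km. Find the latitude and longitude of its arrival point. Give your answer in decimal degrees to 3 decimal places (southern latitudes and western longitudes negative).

latitude 67.021°, longitude 106.658°

δ = 9153/6371 = 1.436666 rad (82.3149°).
Start latitude φ₁ = 0.363133 rad; initial bearing θ = 0.340688 rad.
sin φ₂ = sin φ₁ cos δ + cos φ₁ sin δ cos θ = (0.355205)(0.133728) + (0.934788)(0.991018)(0.942525) = 0.920649
φ₂ = asin(0.920649) = 1.169739 rad = 67.021°.
Then Δλ = atan2(0.309541, -0.193291) = 2.128995 rad, from sin θ sin δ cos φ₁ over cos δ − sin φ₁ sin φ₂.
λ₂ = λ₁ + Δλ = 106.658°.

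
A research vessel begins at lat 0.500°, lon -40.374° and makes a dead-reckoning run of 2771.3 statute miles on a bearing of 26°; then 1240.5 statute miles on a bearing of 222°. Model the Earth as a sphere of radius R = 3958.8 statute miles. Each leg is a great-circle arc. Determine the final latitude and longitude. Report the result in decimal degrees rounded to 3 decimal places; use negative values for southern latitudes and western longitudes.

Apply the spherical direct solution leg by leg, carrying full precision between legs.
Leg 1: from (0.500°, -40.374°), δ = 2771.3/3958.8 = 0.700035 rad, θ = 26° → φ = 35.852°, λ = -19.982°.
Leg 2: from (35.852°, -19.982°), δ = 1240.5/3958.8 = 0.313353 rad, θ = 222° → φ = 21.808°, λ = -32.818°.

latitude 21.808°, longitude -32.818°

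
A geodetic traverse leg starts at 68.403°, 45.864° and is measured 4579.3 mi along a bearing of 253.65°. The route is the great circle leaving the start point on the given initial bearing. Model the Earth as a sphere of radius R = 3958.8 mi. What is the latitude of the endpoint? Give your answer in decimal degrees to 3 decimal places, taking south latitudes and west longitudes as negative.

latitude 16.214°

Angular distance δ = d/R = 4579.3 / 3958.8 = 1.156739 rad.
Start latitude φ₁ = 1.193858 rad; initial bearing θ = 4.427028 rad.
Destination latitude: φ₂ = arcsin( sin φ₁ cos δ + cos φ₁ sin δ cos θ ) = arcsin(0.279223) = 16.214°.
Δλ = atan2( sin θ sin δ cos φ₁ , cos δ − sin φ₁ sin φ₂ ) = atan2(-0.323345, 0.142707) = -1.155163 rad = -66.186°.
λ₂ = λ₁ + Δλ = -20.322°.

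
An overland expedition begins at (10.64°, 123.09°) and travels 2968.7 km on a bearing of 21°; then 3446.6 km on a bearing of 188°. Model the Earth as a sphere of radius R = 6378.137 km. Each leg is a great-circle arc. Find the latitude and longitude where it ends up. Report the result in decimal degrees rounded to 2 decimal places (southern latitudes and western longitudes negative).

Apply the spherical direct solution leg by leg, carrying full precision between legs.
Leg 1: from (10.64°, 123.09°), δ = 2968.7/6378.137 = 0.465449 rad, θ = 21° → φ = 35.23°, λ = 134.45°.
Leg 2: from (35.23°, 134.45°), δ = 3446.6/6378.137 = 0.540377 rad, θ = 188° → φ = 4.50°, λ = 130.33°.

latitude 4.50°, longitude 130.33°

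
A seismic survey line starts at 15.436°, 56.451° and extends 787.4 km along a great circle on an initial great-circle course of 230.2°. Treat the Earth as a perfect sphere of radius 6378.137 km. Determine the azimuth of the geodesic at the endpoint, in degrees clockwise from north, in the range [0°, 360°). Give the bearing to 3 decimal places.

final bearing 228.941°

δ = 787.4/6378.137 = 0.123453 rad (7.0733°).
With φ₁ = 15.436° = 0.269409 rad and θ = 230.2° = 4.017748 rad:
Destination latitude: φ₂ = arcsin( sin φ₁ cos δ + cos φ₁ sin δ cos θ ) = arcsin(0.188157) = 10.845°.
For the longitude increment, Δλ = atan2( sin θ sin δ cos φ₁, cos δ − sin φ₁ sin φ₂ ) = atan2(-0.091194, 0.942309) = -5.528°.
λ₂ = 56.451° + -5.528° = 50.923°.
The forward bearing on arrival equals the back-azimuth from the destination plus 180°.
Back-azimuth from P₂ (10.845°, 50.923°) to P₁ (15.436°, 56.451°), with Δλ' = λ₁ − λ₂ = 5.528°: atan2( sin Δλ' cos φ₁ , cos φ₂ sin φ₁ − sin φ₂ cos φ₁ cos Δλ' ) = 48.941°.
Final bearing = (48.941° + 180°) mod 360° = 228.941°.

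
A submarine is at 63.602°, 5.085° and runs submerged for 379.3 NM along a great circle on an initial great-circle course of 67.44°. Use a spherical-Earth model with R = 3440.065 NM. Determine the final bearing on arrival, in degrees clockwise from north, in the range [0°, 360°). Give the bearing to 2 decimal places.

final bearing 80.19°

δ = 379.3/3440.065 = 0.110260 rad (6.3174°).
Converting: φ₁ = 1.110064 rad, θ = 1.177050 rad.
Applying the spherical law of cosines for sides, sin φ₂ = sin φ₁ cos δ + cos φ₁ sin δ cos θ = 0.909057, so φ₂ = 65.375°.
For the longitude increment, Δλ = atan2( sin θ sin δ cos φ₁, cos δ − sin φ₁ sin φ₂ ) = atan2(0.045179, 0.179660) = 14.115°.
Hence λ₂ = 5.085° + 14.115° = 19.200°.
The forward bearing on arrival equals the back-azimuth from the destination plus 180°.
Back-azimuth from P₂ (65.38°, 19.20°) to P₁ (63.60°, 5.08°), with Δλ' = λ₁ − λ₂ = -14.12°: atan2( sin Δλ' cos φ₁ , cos φ₂ sin φ₁ − sin φ₂ cos φ₁ cos Δλ' ) = 260.19°.
Final bearing = (260.19° + 180°) mod 360° = 80.19°.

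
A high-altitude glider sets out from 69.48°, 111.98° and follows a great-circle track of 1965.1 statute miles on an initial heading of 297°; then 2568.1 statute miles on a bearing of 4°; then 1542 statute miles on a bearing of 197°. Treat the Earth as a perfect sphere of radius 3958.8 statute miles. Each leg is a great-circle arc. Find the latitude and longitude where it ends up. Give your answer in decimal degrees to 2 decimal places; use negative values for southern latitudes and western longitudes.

Apply the spherical direct solution leg by leg, carrying full precision between legs.
Leg 1: from (69.48°, 111.98°), δ = 1965.1/3958.8 = 0.496388 rad, θ = 297° → φ = 64.07°, λ = 35.97°.
Leg 2: from (64.07°, 35.97°), δ = 2568.1/3958.8 = 0.648707 rad, θ = 4° → φ = 78.58°, λ = -156.31°.
Leg 3: from (78.58°, -156.31°), δ = 1542/3958.8 = 0.389512 rad, θ = 197° → φ = 56.60°, λ = -167.95°.

latitude 56.60°, longitude -167.95°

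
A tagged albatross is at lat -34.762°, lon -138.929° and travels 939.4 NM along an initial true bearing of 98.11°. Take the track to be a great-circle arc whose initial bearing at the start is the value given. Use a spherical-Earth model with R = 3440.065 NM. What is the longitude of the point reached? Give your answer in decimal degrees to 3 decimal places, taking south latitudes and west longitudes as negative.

Angular distance δ = d/R = 939.4 / 3440.065 = 0.273076 rad.
Converting: φ₁ = -0.606711 rad, θ = 1.712343 rad.
Destination latitude: φ₂ = arcsin( sin φ₁ cos δ + cos φ₁ sin δ cos θ ) = arcsin(-0.580298) = -35.472°.
Then Δλ = atan2(0.219346, 0.632078) = 0.334021 rad, from sin θ sin δ cos φ₁ over cos δ − sin φ₁ sin φ₂.
λ₂ = -138.929° + 19.138° = -119.791°.

longitude -119.791°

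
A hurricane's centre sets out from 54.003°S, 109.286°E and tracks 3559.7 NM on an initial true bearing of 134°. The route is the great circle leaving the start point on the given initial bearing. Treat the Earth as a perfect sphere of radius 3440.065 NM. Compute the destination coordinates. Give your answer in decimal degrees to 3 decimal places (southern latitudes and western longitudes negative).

Central angle δ = d/R = 1.034777 rad.
Start latitude φ₁ = -0.942530 rad; initial bearing θ = 2.338741 rad.
Destination latitude: φ₂ = arcsin( sin φ₁ cos δ + cos φ₁ sin δ cos θ ) = arcsin(-0.764214) = -49.837°.
Δλ = atan2( sin θ sin δ cos φ₁ , cos δ − sin φ₁ sin φ₂ ) = atan2(0.363490, -0.107568) = 1.858515 rad = 106.485°.
λ₂ = 109.286° + 106.485° = 215.771°, normalized to (−180°, 180°] → -144.229°.

latitude -49.837°, longitude -144.229°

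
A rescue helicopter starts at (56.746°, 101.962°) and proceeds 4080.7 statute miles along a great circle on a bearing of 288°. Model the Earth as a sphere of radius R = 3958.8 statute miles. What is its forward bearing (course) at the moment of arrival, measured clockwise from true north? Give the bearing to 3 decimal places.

δ = 4080.7/3958.8 = 1.030792 rad (59.0600°).
Converting: φ₁ = 0.990405 rad, θ = 5.026548 rad.
sin φ₂ = sin φ₁ cos δ + cos φ₁ sin δ cos θ = (0.836248)(0.514140) + (0.548352)(0.857707)(0.309017) = 0.575286
φ₂ = asin(0.575286) = 0.612954 rad = 35.120°.
For the longitude increment, Δλ = atan2( sin θ sin δ cos φ₁, cos δ − sin φ₁ sin φ₂ ) = atan2(-0.447305, 0.033057) = -85.773°.
λ₂ = λ₁ + Δλ = 16.189°.
The forward bearing on arrival equals the back-azimuth from the destination plus 180°.
Back-azimuth from P₂ (35.120°, 16.189°) to P₁ (56.746°, 101.962°), with Δλ' = λ₁ − λ₂ = 85.773°: atan2( sin Δλ' cos φ₁ , cos φ₂ sin φ₁ − sin φ₂ cos φ₁ cos Δλ' ) = 39.612°.
Final bearing = (39.612° + 180°) mod 360° = 219.612°.

final bearing 219.612°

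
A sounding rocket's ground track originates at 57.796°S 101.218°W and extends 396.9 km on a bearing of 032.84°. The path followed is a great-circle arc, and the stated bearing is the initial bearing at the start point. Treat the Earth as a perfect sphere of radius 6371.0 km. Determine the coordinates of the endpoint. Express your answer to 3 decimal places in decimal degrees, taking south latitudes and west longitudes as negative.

The arc subtends δ = 396.9/6371 = 0.062298 rad at the centre.
Converting: φ₁ = -1.008730 rad, θ = 0.573166 rad.
sin φ₂ = sin φ₁ cos δ + cos φ₁ sin δ cos θ = (-0.846156)(0.998060) + (0.532935)(0.062258)(0.840188) = -0.816638
φ₂ = asin(-0.816638) = -0.955561 rad = -54.750°.
Then Δλ = atan2(0.017993, 0.307057) = 0.058531 rad, from sin θ sin δ cos φ₁ over cos δ − sin φ₁ sin φ₂.
λ₂ = -101.218° + 3.354° = -97.864°.

latitude -54.750°, longitude -97.864°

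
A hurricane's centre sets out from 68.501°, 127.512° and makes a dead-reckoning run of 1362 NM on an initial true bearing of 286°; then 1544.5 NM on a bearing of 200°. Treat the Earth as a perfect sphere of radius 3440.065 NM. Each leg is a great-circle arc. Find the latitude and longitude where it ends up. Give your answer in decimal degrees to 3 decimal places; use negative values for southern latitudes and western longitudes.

latitude 38.941°, longitude 59.343°

Apply the spherical direct solution leg by leg, carrying full precision between legs.
Leg 1: from (68.501°, 127.512°), δ = 1362/3440.065 = 0.395923 rad, θ = 286° → φ = 63.819°, λ = 70.346°.
Leg 2: from (63.819°, 70.346°), δ = 1544.5/3440.065 = 0.448974 rad, θ = 200° → φ = 38.941°, λ = 59.343°.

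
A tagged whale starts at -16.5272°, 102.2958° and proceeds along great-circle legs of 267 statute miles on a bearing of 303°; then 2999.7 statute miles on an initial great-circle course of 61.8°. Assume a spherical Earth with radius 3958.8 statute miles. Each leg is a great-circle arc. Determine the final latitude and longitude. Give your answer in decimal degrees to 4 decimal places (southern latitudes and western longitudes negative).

Apply the spherical direct solution leg by leg, carrying full precision between legs.
Leg 1: from (-16.5272°, 102.2958°), δ = 267/3958.8 = 0.067445 rad, θ = 303° → φ = -14.3968°, λ = 98.9505°.
Leg 2: from (-14.3968°, 98.9505°), δ = 2999.7/3958.8 = 0.757730 rad, θ = 61.8° → φ = 7.6988°, λ = 136.6273°.

latitude 7.6988°, longitude 136.6273°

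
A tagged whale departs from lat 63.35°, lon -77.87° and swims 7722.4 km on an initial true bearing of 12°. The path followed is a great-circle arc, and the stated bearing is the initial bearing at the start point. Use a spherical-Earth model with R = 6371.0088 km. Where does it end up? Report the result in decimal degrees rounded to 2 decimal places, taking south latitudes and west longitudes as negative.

δ = 7722.4/6371.0088 = 1.212116 rad (69.4491°).
With φ₁ = 63.35° = 1.105666 rad and θ = 12° = 0.209440 rad:
Destination latitude: φ₂ = arcsin( sin φ₁ cos δ + cos φ₁ sin δ cos θ ) = arcsin(0.724562) = 46.43°.
Then Δλ = atan2(0.087322, -0.296548) = 2.855225 rad, from sin θ sin δ cos φ₁ over cos δ − sin φ₁ sin φ₂.
Hence λ₂ = -77.87° + 163.59° = 85.72°.

latitude 46.43°, longitude 85.72°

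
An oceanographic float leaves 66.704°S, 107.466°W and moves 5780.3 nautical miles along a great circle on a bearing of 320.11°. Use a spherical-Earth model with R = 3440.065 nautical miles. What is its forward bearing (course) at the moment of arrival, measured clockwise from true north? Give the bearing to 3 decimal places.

Angular distance δ = d/R = 5780.3 / 3440.065 = 1.680288 rad.
Converting: φ₁ = -1.164204 rad, θ = 5.586973 rad.
Destination latitude: φ₂ = arcsin( sin φ₁ cos δ + cos φ₁ sin δ cos θ ) = arcsin(0.401991) = 23.703°.
For the longitude increment, Δλ = atan2( sin θ sin δ cos φ₁, cos δ − sin φ₁ sin φ₂ ) = atan2(-0.252110, 0.259945) = -44.123°.
λ₂ = λ₁ + Δλ = -151.589°.
The forward bearing on arrival equals the back-azimuth from the destination plus 180°.
Back-azimuth from P₂ (23.703°, -151.589°) to P₁ (-66.704°, -107.466°), with Δλ' = λ₁ − λ₂ = 44.123°: atan2( sin Δλ' cos φ₁ , cos φ₂ sin φ₁ − sin φ₂ cos φ₁ cos Δλ' ) = 163.919°.
Final bearing = (163.919° + 180°) mod 360° = 343.919°.

final bearing 343.919°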